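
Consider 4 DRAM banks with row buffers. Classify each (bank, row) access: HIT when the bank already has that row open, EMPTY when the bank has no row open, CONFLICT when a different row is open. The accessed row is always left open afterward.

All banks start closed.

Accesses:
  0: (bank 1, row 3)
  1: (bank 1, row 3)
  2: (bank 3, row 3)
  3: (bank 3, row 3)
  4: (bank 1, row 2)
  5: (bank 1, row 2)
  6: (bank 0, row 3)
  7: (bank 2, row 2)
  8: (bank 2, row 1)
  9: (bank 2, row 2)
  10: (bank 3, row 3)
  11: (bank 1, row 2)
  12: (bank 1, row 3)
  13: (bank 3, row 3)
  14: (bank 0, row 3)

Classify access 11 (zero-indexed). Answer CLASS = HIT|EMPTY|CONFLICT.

CLASS = HIT

0: bank 1 row 3 — prev None → EMPTY
1: bank 1 row 3 — prev 3 → HIT
2: bank 3 row 3 — prev None → EMPTY
3: bank 3 row 3 — prev 3 → HIT
4: bank 1 row 2 — prev 3 → CONFLICT
5: bank 1 row 2 — prev 2 → HIT
6: bank 0 row 3 — prev None → EMPTY
7: bank 2 row 2 — prev None → EMPTY
8: bank 2 row 1 — prev 2 → CONFLICT
9: bank 2 row 2 — prev 1 → CONFLICT
10: bank 3 row 3 — prev 3 → HIT
11: bank 1 row 2 — prev 2 → HIT
12: bank 1 row 3 — prev 2 → CONFLICT
13: bank 3 row 3 — prev 3 → HIT
14: bank 0 row 3 — prev 3 → HIT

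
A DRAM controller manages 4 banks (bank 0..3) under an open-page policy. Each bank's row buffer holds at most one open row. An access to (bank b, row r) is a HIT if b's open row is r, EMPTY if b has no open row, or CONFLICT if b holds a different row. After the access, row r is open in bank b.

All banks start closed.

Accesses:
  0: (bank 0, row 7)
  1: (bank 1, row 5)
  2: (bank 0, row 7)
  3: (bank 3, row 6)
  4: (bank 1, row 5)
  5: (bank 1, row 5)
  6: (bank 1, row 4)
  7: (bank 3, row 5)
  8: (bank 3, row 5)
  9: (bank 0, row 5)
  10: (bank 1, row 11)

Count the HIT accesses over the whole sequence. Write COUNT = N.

0: bank 0 row 7 — prev None → EMPTY
1: bank 1 row 5 — prev None → EMPTY
2: bank 0 row 7 — prev 7 → HIT
3: bank 3 row 6 — prev None → EMPTY
4: bank 1 row 5 — prev 5 → HIT
5: bank 1 row 5 — prev 5 → HIT
6: bank 1 row 4 — prev 5 → CONFLICT
7: bank 3 row 5 — prev 6 → CONFLICT
8: bank 3 row 5 — prev 5 → HIT
9: bank 0 row 5 — prev 7 → CONFLICT
10: bank 1 row 11 — prev 4 → CONFLICT

COUNT = 4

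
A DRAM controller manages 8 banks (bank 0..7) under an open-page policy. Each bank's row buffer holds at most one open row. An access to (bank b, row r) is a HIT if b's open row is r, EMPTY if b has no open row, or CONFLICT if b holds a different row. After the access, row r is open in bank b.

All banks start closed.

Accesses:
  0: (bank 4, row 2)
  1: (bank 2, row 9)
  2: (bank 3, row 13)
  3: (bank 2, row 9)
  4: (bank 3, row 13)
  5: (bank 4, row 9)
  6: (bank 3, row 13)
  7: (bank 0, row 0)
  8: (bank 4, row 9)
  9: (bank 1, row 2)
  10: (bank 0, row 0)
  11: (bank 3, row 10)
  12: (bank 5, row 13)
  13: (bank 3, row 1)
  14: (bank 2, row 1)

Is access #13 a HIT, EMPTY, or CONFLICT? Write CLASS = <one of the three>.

#0 (4,2) E
#1 (2,9) E
#2 (3,13) E
#3 (2,9) H  (was 9)
#4 (3,13) H  (was 13)
#5 (4,9) C  (was 2)
#6 (3,13) H  (was 13)
#7 (0,0) E
#8 (4,9) H  (was 9)
#9 (1,2) E
#10 (0,0) H  (was 0)
#11 (3,10) C  (was 13)
#12 (5,13) E
#13 (3,1) C  (was 10)
#14 (2,1) C  (was 9)

CLASS = CONFLICT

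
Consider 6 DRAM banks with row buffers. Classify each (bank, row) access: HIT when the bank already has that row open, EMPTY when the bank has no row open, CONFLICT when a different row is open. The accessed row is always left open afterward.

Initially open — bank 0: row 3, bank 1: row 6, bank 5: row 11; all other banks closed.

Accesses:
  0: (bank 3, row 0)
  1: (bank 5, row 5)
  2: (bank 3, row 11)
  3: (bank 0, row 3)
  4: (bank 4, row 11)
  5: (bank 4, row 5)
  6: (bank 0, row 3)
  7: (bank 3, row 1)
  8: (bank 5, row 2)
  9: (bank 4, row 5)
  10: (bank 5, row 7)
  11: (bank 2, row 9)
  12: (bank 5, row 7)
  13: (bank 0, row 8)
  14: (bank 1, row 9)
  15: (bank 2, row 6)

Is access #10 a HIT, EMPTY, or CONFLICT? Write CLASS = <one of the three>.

#0 (3,0) E
#1 (5,5) C  (was 11)
#2 (3,11) C  (was 0)
#3 (0,3) H  (was 3)
#4 (4,11) E
#5 (4,5) C  (was 11)
#6 (0,3) H  (was 3)
#7 (3,1) C  (was 11)
#8 (5,2) C  (was 5)
#9 (4,5) H  (was 5)
#10 (5,7) C  (was 2)
#11 (2,9) E
#12 (5,7) H  (was 7)
#13 (0,8) C  (was 3)
#14 (1,9) C  (was 6)
#15 (2,6) C  (was 9)

CLASS = CONFLICT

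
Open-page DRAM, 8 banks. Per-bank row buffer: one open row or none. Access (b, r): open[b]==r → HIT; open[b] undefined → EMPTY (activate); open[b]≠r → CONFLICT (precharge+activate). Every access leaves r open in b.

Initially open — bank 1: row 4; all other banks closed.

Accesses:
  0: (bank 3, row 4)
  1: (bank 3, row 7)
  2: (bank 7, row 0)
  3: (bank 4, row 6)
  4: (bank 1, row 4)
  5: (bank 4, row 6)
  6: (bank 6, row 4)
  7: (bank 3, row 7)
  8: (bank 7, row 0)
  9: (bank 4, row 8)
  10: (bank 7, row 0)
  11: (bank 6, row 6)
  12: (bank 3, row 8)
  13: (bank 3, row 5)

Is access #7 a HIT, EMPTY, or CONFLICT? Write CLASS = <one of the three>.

CLASS = HIT

step 0: bank3 None->4 [EMPTY]
step 1: bank3 4->7 [CONFLICT]
step 2: bank7 None->0 [EMPTY]
step 3: bank4 None->6 [EMPTY]
step 4: bank1 4->4 [HIT]
step 5: bank4 6->6 [HIT]
step 6: bank6 None->4 [EMPTY]
step 7: bank3 7->7 [HIT]
step 8: bank7 0->0 [HIT]
step 9: bank4 6->8 [CONFLICT]
step 10: bank7 0->0 [HIT]
step 11: bank6 4->6 [CONFLICT]
step 12: bank3 7->8 [CONFLICT]
step 13: bank3 8->5 [CONFLICT]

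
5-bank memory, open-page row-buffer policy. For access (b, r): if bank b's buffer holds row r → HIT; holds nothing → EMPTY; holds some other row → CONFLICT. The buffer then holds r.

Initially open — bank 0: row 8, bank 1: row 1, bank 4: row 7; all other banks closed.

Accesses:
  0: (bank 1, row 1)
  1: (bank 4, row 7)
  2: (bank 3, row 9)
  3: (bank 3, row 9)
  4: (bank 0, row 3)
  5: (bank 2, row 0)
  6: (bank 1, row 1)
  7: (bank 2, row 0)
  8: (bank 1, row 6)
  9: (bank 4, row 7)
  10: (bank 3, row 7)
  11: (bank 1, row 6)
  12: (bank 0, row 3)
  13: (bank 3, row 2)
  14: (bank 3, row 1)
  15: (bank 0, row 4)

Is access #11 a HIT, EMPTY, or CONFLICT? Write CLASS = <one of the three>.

CLASS = HIT

0: bank 1 row 1 — prev 1 → HIT
1: bank 4 row 7 — prev 7 → HIT
2: bank 3 row 9 — prev None → EMPTY
3: bank 3 row 9 — prev 9 → HIT
4: bank 0 row 3 — prev 8 → CONFLICT
5: bank 2 row 0 — prev None → EMPTY
6: bank 1 row 1 — prev 1 → HIT
7: bank 2 row 0 — prev 0 → HIT
8: bank 1 row 6 — prev 1 → CONFLICT
9: bank 4 row 7 — prev 7 → HIT
10: bank 3 row 7 — prev 9 → CONFLICT
11: bank 1 row 6 — prev 6 → HIT
12: bank 0 row 3 — prev 3 → HIT
13: bank 3 row 2 — prev 7 → CONFLICT
14: bank 3 row 1 — prev 2 → CONFLICT
15: bank 0 row 4 — prev 3 → CONFLICT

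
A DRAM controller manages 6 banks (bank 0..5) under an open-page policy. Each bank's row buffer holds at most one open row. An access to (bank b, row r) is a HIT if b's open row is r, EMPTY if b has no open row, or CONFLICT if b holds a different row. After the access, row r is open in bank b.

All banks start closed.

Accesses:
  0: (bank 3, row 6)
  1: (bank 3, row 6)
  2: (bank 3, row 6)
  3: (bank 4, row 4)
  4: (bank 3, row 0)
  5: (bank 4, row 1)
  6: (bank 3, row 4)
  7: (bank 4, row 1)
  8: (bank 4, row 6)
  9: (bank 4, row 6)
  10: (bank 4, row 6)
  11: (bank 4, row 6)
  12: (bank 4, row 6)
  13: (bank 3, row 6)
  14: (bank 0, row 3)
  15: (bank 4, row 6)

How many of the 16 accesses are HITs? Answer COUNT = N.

0: bank 3 row 6 — prev None → EMPTY
1: bank 3 row 6 — prev 6 → HIT
2: bank 3 row 6 — prev 6 → HIT
3: bank 4 row 4 — prev None → EMPTY
4: bank 3 row 0 — prev 6 → CONFLICT
5: bank 4 row 1 — prev 4 → CONFLICT
6: bank 3 row 4 — prev 0 → CONFLICT
7: bank 4 row 1 — prev 1 → HIT
8: bank 4 row 6 — prev 1 → CONFLICT
9: bank 4 row 6 — prev 6 → HIT
10: bank 4 row 6 — prev 6 → HIT
11: bank 4 row 6 — prev 6 → HIT
12: bank 4 row 6 — prev 6 → HIT
13: bank 3 row 6 — prev 4 → CONFLICT
14: bank 0 row 3 — prev None → EMPTY
15: bank 4 row 6 — prev 6 → HIT

COUNT = 8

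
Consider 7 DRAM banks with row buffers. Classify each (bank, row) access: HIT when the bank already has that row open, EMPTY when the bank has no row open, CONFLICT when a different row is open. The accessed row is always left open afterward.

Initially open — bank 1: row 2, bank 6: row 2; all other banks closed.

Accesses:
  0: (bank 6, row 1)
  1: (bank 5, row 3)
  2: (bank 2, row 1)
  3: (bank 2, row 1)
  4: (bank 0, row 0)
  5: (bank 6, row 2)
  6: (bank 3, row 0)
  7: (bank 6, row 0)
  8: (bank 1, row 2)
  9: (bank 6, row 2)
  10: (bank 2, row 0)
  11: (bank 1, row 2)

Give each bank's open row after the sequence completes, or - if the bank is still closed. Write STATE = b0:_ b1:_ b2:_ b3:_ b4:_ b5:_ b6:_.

STATE = b0:0 b1:2 b2:0 b3:0 b4:- b5:3 b6:2

step 0: bank6 2->1 [CONFLICT]
step 1: bank5 None->3 [EMPTY]
step 2: bank2 None->1 [EMPTY]
step 3: bank2 1->1 [HIT]
step 4: bank0 None->0 [EMPTY]
step 5: bank6 1->2 [CONFLICT]
step 6: bank3 None->0 [EMPTY]
step 7: bank6 2->0 [CONFLICT]
step 8: bank1 2->2 [HIT]
step 9: bank6 0->2 [CONFLICT]
step 10: bank2 1->0 [CONFLICT]
step 11: bank1 2->2 [HIT]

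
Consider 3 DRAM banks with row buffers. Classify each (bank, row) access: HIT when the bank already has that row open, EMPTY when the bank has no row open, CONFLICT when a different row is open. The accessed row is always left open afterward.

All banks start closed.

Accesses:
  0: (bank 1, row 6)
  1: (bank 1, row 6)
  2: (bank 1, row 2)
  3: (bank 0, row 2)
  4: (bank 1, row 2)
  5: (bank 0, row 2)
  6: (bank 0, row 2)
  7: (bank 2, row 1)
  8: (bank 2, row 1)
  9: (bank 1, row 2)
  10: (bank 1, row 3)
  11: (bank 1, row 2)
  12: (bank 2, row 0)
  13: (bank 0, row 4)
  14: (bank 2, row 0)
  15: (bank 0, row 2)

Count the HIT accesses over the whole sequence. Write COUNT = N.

0: bank 1 row 6 — prev None → EMPTY
1: bank 1 row 6 — prev 6 → HIT
2: bank 1 row 2 — prev 6 → CONFLICT
3: bank 0 row 2 — prev None → EMPTY
4: bank 1 row 2 — prev 2 → HIT
5: bank 0 row 2 — prev 2 → HIT
6: bank 0 row 2 — prev 2 → HIT
7: bank 2 row 1 — prev None → EMPTY
8: bank 2 row 1 — prev 1 → HIT
9: bank 1 row 2 — prev 2 → HIT
10: bank 1 row 3 — prev 2 → CONFLICT
11: bank 1 row 2 — prev 3 → CONFLICT
12: bank 2 row 0 — prev 1 → CONFLICT
13: bank 0 row 4 — prev 2 → CONFLICT
14: bank 2 row 0 — prev 0 → HIT
15: bank 0 row 2 — prev 4 → CONFLICT

COUNT = 7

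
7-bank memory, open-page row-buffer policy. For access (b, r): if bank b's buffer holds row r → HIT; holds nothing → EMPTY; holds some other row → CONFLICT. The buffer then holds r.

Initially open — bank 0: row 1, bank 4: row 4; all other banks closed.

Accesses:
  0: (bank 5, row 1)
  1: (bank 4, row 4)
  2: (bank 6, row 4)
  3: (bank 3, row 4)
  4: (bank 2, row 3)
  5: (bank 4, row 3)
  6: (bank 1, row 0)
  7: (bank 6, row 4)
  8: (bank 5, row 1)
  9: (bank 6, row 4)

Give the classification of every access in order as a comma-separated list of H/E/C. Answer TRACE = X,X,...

TRACE = E,H,E,E,E,C,E,H,H,H

  [0] b5 r1: no row ⇒ E
  [1] b4 r4: had r4 ⇒ H
  [2] b6 r4: no row ⇒ E
  [3] b3 r4: no row ⇒ E
  [4] b2 r3: no row ⇒ E
  [5] b4 r3: had r4 ⇒ C
  [6] b1 r0: no row ⇒ E
  [7] b6 r4: had r4 ⇒ H
  [8] b5 r1: had r1 ⇒ H
  [9] b6 r4: had r4 ⇒ H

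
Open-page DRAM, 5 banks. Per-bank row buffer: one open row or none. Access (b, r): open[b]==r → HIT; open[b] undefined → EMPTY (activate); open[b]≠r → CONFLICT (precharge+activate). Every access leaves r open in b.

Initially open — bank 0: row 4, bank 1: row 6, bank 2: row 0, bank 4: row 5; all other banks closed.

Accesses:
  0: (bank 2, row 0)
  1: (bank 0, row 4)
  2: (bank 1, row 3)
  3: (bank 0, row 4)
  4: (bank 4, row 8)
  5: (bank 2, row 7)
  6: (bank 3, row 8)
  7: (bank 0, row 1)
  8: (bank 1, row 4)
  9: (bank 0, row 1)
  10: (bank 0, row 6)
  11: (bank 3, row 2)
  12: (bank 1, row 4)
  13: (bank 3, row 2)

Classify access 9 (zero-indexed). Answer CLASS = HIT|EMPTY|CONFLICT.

CLASS = HIT

0: bank 2 row 0 — prev 0 → HIT
1: bank 0 row 4 — prev 4 → HIT
2: bank 1 row 3 — prev 6 → CONFLICT
3: bank 0 row 4 — prev 4 → HIT
4: bank 4 row 8 — prev 5 → CONFLICT
5: bank 2 row 7 — prev 0 → CONFLICT
6: bank 3 row 8 — prev None → EMPTY
7: bank 0 row 1 — prev 4 → CONFLICT
8: bank 1 row 4 — prev 3 → CONFLICT
9: bank 0 row 1 — prev 1 → HIT
10: bank 0 row 6 — prev 1 → CONFLICT
11: bank 3 row 2 — prev 8 → CONFLICT
12: bank 1 row 4 — prev 4 → HIT
13: bank 3 row 2 — prev 2 → HIT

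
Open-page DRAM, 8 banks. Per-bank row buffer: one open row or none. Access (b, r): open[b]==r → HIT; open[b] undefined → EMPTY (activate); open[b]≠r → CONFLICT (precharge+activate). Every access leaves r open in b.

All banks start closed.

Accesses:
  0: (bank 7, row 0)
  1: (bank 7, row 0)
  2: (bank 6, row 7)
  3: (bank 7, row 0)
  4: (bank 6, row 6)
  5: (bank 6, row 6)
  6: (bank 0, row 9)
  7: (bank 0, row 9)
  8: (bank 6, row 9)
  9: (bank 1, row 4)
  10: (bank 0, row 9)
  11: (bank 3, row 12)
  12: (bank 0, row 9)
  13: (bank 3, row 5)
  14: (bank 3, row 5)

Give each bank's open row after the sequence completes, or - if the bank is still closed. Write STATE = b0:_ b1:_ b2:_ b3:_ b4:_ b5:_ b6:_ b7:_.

0: bank 7 row 0 — prev None → EMPTY
1: bank 7 row 0 — prev 0 → HIT
2: bank 6 row 7 — prev None → EMPTY
3: bank 7 row 0 — prev 0 → HIT
4: bank 6 row 6 — prev 7 → CONFLICT
5: bank 6 row 6 — prev 6 → HIT
6: bank 0 row 9 — prev None → EMPTY
7: bank 0 row 9 — prev 9 → HIT
8: bank 6 row 9 — prev 6 → CONFLICT
9: bank 1 row 4 — prev None → EMPTY
10: bank 0 row 9 — prev 9 → HIT
11: bank 3 row 12 — prev None → EMPTY
12: bank 0 row 9 — prev 9 → HIT
13: bank 3 row 5 — prev 12 → CONFLICT
14: bank 3 row 5 — prev 5 → HIT

STATE = b0:9 b1:4 b2:- b3:5 b4:- b5:- b6:9 b7:0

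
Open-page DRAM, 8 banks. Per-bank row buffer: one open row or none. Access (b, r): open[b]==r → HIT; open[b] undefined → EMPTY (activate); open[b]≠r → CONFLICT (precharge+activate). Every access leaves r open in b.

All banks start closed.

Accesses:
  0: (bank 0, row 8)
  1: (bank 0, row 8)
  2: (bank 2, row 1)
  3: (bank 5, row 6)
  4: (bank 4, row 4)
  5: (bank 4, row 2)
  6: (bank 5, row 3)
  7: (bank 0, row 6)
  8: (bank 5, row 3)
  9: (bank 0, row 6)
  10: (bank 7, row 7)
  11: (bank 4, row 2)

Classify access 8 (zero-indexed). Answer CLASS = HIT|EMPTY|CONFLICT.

CLASS = HIT

#0 (0,8) E
#1 (0,8) H  (was 8)
#2 (2,1) E
#3 (5,6) E
#4 (4,4) E
#5 (4,2) C  (was 4)
#6 (5,3) C  (was 6)
#7 (0,6) C  (was 8)
#8 (5,3) H  (was 3)
#9 (0,6) H  (was 6)
#10 (7,7) E
#11 (4,2) H  (was 2)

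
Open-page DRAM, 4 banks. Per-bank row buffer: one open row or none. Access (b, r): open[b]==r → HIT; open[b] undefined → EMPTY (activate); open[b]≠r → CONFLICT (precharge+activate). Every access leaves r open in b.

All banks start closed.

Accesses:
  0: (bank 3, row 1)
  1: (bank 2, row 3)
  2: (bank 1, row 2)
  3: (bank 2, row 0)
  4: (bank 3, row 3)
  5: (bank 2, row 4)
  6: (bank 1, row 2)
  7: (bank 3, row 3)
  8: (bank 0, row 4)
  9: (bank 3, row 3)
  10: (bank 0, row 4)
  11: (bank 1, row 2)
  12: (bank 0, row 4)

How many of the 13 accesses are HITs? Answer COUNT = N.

step 0: bank3 None->1 [EMPTY]
step 1: bank2 None->3 [EMPTY]
step 2: bank1 None->2 [EMPTY]
step 3: bank2 3->0 [CONFLICT]
step 4: bank3 1->3 [CONFLICT]
step 5: bank2 0->4 [CONFLICT]
step 6: bank1 2->2 [HIT]
step 7: bank3 3->3 [HIT]
step 8: bank0 None->4 [EMPTY]
step 9: bank3 3->3 [HIT]
step 10: bank0 4->4 [HIT]
step 11: bank1 2->2 [HIT]
step 12: bank0 4->4 [HIT]

COUNT = 6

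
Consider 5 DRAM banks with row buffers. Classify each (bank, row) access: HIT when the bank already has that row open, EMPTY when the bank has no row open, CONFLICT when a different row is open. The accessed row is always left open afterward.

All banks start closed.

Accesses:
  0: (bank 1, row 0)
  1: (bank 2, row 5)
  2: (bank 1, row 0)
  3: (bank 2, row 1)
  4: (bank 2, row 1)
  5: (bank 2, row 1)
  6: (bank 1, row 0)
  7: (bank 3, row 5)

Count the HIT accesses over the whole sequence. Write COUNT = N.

COUNT = 4

0: bank 1 row 0 — prev None → EMPTY
1: bank 2 row 5 — prev None → EMPTY
2: bank 1 row 0 — prev 0 → HIT
3: bank 2 row 1 — prev 5 → CONFLICT
4: bank 2 row 1 — prev 1 → HIT
5: bank 2 row 1 — prev 1 → HIT
6: bank 1 row 0 — prev 0 → HIT
7: bank 3 row 5 — prev None → EMPTY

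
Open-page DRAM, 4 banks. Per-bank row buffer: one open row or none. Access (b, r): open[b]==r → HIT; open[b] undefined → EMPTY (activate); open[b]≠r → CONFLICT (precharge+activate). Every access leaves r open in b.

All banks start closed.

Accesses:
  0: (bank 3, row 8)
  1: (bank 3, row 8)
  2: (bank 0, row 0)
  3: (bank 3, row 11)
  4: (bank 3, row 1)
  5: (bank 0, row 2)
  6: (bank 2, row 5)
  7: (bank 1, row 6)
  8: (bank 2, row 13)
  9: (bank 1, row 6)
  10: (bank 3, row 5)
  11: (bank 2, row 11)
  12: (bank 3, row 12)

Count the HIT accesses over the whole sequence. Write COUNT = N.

  [0] b3 r8: no row ⇒ E
  [1] b3 r8: had r8 ⇒ H
  [2] b0 r0: no row ⇒ E
  [3] b3 r11: had r8 ⇒ C
  [4] b3 r1: had r11 ⇒ C
  [5] b0 r2: had r0 ⇒ C
  [6] b2 r5: no row ⇒ E
  [7] b1 r6: no row ⇒ E
  [8] b2 r13: had r5 ⇒ C
  [9] b1 r6: had r6 ⇒ H
  [10] b3 r5: had r1 ⇒ C
  [11] b2 r11: had r13 ⇒ C
  [12] b3 r12: had r5 ⇒ C

COUNT = 2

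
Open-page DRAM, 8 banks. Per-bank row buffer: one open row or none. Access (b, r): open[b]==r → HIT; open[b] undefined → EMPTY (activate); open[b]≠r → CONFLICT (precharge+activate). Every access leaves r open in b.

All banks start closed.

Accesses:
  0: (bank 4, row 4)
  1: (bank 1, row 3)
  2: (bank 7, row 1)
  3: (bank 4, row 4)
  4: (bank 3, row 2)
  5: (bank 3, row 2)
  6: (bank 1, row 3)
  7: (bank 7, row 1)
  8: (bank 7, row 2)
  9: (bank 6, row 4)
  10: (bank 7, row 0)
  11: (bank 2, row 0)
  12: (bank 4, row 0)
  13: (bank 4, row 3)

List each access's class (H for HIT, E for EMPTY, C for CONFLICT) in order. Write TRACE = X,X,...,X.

TRACE = E,E,E,H,E,H,H,H,C,E,C,E,C,C

  [0] b4 r4: no row ⇒ E
  [1] b1 r3: no row ⇒ E
  [2] b7 r1: no row ⇒ E
  [3] b4 r4: had r4 ⇒ H
  [4] b3 r2: no row ⇒ E
  [5] b3 r2: had r2 ⇒ H
  [6] b1 r3: had r3 ⇒ H
  [7] b7 r1: had r1 ⇒ H
  [8] b7 r2: had r1 ⇒ C
  [9] b6 r4: no row ⇒ E
  [10] b7 r0: had r2 ⇒ C
  [11] b2 r0: no row ⇒ E
  [12] b4 r0: had r4 ⇒ C
  [13] b4 r3: had r0 ⇒ C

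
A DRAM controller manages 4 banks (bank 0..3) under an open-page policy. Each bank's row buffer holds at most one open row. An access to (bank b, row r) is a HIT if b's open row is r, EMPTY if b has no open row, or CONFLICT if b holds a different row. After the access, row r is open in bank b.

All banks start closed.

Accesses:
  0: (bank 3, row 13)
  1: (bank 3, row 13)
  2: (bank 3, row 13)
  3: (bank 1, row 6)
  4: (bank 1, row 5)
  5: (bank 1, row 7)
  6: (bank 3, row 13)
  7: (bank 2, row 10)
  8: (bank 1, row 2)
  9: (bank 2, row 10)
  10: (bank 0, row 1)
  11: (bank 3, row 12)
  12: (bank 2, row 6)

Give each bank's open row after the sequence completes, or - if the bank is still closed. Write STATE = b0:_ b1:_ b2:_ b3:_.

0: bank 3 row 13 — prev None → EMPTY
1: bank 3 row 13 — prev 13 → HIT
2: bank 3 row 13 — prev 13 → HIT
3: bank 1 row 6 — prev None → EMPTY
4: bank 1 row 5 — prev 6 → CONFLICT
5: bank 1 row 7 — prev 5 → CONFLICT
6: bank 3 row 13 — prev 13 → HIT
7: bank 2 row 10 — prev None → EMPTY
8: bank 1 row 2 — prev 7 → CONFLICT
9: bank 2 row 10 — prev 10 → HIT
10: bank 0 row 1 — prev None → EMPTY
11: bank 3 row 12 — prev 13 → CONFLICT
12: bank 2 row 6 — prev 10 → CONFLICT

STATE = b0:1 b1:2 b2:6 b3:12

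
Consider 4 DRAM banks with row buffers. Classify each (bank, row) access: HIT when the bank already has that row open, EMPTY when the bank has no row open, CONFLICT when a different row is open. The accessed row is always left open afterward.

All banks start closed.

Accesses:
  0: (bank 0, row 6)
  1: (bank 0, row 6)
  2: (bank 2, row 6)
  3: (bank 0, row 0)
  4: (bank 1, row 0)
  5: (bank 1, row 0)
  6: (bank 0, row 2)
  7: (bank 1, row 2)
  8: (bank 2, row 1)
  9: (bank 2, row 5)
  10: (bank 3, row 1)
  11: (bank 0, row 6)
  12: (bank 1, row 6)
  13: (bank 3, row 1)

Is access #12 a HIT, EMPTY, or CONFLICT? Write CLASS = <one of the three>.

CLASS = CONFLICT

0: bank 0 row 6 — prev None → EMPTY
1: bank 0 row 6 — prev 6 → HIT
2: bank 2 row 6 — prev None → EMPTY
3: bank 0 row 0 — prev 6 → CONFLICT
4: bank 1 row 0 — prev None → EMPTY
5: bank 1 row 0 — prev 0 → HIT
6: bank 0 row 2 — prev 0 → CONFLICT
7: bank 1 row 2 — prev 0 → CONFLICT
8: bank 2 row 1 — prev 6 → CONFLICT
9: bank 2 row 5 — prev 1 → CONFLICT
10: bank 3 row 1 — prev None → EMPTY
11: bank 0 row 6 — prev 2 → CONFLICT
12: bank 1 row 6 — prev 2 → CONFLICT
13: bank 3 row 1 — prev 1 → HIT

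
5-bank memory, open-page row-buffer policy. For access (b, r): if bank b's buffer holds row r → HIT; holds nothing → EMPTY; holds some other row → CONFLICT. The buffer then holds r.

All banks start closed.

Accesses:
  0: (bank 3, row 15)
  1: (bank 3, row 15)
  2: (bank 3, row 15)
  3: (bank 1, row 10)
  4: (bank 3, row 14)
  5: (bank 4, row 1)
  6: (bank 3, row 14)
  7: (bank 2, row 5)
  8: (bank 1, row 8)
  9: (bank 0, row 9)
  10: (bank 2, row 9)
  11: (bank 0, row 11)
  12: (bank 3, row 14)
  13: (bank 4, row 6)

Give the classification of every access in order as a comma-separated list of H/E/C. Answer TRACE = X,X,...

TRACE = E,H,H,E,C,E,H,E,C,E,C,C,H,C

  [0] b3 r15: no row ⇒ E
  [1] b3 r15: had r15 ⇒ H
  [2] b3 r15: had r15 ⇒ H
  [3] b1 r10: no row ⇒ E
  [4] b3 r14: had r15 ⇒ C
  [5] b4 r1: no row ⇒ E
  [6] b3 r14: had r14 ⇒ H
  [7] b2 r5: no row ⇒ E
  [8] b1 r8: had r10 ⇒ C
  [9] b0 r9: no row ⇒ E
  [10] b2 r9: had r5 ⇒ C
  [11] b0 r11: had r9 ⇒ C
  [12] b3 r14: had r14 ⇒ H
  [13] b4 r6: had r1 ⇒ C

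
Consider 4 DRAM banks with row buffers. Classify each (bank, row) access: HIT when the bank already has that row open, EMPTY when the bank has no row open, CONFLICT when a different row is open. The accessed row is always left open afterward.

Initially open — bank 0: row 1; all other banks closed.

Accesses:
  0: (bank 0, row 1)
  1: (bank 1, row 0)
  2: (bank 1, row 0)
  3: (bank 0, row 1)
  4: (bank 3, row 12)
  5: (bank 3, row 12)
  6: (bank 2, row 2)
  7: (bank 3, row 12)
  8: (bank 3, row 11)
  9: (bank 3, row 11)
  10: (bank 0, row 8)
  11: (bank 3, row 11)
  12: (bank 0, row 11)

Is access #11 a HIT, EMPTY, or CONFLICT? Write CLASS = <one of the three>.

CLASS = HIT

#0 (0,1) H  (was 1)
#1 (1,0) E
#2 (1,0) H  (was 0)
#3 (0,1) H  (was 1)
#4 (3,12) E
#5 (3,12) H  (was 12)
#6 (2,2) E
#7 (3,12) H  (was 12)
#8 (3,11) C  (was 12)
#9 (3,11) H  (was 11)
#10 (0,8) C  (was 1)
#11 (3,11) H  (was 11)
#12 (0,11) C  (was 8)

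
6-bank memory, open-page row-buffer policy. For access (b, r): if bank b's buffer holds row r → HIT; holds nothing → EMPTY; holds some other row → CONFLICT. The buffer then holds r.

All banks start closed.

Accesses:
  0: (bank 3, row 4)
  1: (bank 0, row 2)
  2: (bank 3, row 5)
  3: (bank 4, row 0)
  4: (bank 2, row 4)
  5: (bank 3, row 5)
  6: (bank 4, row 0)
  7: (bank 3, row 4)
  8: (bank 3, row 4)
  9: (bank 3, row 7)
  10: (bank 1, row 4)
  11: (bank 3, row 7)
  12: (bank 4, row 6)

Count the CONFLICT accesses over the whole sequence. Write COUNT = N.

step 0: bank3 None->4 [EMPTY]
step 1: bank0 None->2 [EMPTY]
step 2: bank3 4->5 [CONFLICT]
step 3: bank4 None->0 [EMPTY]
step 4: bank2 None->4 [EMPTY]
step 5: bank3 5->5 [HIT]
step 6: bank4 0->0 [HIT]
step 7: bank3 5->4 [CONFLICT]
step 8: bank3 4->4 [HIT]
step 9: bank3 4->7 [CONFLICT]
step 10: bank1 None->4 [EMPTY]
step 11: bank3 7->7 [HIT]
step 12: bank4 0->6 [CONFLICT]

COUNT = 4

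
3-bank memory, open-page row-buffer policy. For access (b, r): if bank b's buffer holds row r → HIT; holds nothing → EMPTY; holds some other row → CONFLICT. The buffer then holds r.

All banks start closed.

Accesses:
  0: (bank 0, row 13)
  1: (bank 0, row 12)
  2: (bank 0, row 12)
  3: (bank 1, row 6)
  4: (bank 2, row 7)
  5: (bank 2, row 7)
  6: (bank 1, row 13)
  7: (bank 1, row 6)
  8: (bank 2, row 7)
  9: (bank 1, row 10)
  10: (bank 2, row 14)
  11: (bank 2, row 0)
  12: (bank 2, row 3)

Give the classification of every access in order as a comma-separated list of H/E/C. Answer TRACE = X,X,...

step 0: bank0 None->13 [EMPTY]
step 1: bank0 13->12 [CONFLICT]
step 2: bank0 12->12 [HIT]
step 3: bank1 None->6 [EMPTY]
step 4: bank2 None->7 [EMPTY]
step 5: bank2 7->7 [HIT]
step 6: bank1 6->13 [CONFLICT]
step 7: bank1 13->6 [CONFLICT]
step 8: bank2 7->7 [HIT]
step 9: bank1 6->10 [CONFLICT]
step 10: bank2 7->14 [CONFLICT]
step 11: bank2 14->0 [CONFLICT]
step 12: bank2 0->3 [CONFLICT]

TRACE = E,C,H,E,E,H,C,C,H,C,C,C,C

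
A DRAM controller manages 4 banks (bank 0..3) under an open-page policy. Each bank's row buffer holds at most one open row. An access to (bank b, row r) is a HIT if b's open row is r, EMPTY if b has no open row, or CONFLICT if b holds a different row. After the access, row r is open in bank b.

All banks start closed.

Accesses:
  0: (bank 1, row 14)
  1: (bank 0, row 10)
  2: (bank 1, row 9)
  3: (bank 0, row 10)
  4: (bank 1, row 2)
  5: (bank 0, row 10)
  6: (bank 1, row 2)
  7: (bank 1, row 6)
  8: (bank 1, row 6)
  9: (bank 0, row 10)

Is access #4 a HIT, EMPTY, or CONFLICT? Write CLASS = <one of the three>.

0: bank 1 row 14 — prev None → EMPTY
1: bank 0 row 10 — prev None → EMPTY
2: bank 1 row 9 — prev 14 → CONFLICT
3: bank 0 row 10 — prev 10 → HIT
4: bank 1 row 2 — prev 9 → CONFLICT
5: bank 0 row 10 — prev 10 → HIT
6: bank 1 row 2 — prev 2 → HIT
7: bank 1 row 6 — prev 2 → CONFLICT
8: bank 1 row 6 — prev 6 → HIT
9: bank 0 row 10 — prev 10 → HIT

CLASS = CONFLICT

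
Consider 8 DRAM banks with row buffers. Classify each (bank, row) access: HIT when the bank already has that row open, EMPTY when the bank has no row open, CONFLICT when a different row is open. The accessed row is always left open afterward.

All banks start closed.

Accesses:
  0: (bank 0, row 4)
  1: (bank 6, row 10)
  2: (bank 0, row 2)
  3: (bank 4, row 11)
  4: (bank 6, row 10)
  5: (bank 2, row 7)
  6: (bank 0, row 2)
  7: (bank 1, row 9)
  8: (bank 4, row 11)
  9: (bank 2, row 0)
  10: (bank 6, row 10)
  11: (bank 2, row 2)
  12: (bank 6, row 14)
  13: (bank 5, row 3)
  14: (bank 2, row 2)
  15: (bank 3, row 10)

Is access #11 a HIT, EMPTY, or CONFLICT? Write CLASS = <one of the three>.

CLASS = CONFLICT

#0 (0,4) E
#1 (6,10) E
#2 (0,2) C  (was 4)
#3 (4,11) E
#4 (6,10) H  (was 10)
#5 (2,7) E
#6 (0,2) H  (was 2)
#7 (1,9) E
#8 (4,11) H  (was 11)
#9 (2,0) C  (was 7)
#10 (6,10) H  (was 10)
#11 (2,2) C  (was 0)
#12 (6,14) C  (was 10)
#13 (5,3) E
#14 (2,2) H  (was 2)
#15 (3,10) E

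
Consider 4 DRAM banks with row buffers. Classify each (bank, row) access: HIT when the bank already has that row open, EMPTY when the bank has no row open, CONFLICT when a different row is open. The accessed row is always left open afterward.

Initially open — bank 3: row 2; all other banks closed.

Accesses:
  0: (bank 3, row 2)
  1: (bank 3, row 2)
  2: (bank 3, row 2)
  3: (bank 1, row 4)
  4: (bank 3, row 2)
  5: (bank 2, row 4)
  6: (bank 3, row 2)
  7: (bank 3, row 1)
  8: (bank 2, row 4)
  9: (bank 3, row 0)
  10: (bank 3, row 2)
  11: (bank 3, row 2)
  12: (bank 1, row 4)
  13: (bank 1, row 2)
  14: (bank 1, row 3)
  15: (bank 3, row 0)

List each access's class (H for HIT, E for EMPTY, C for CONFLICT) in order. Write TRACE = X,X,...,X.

TRACE = H,H,H,E,H,E,H,C,H,C,C,H,H,C,C,C

#0 (3,2) H  (was 2)
#1 (3,2) H  (was 2)
#2 (3,2) H  (was 2)
#3 (1,4) E
#4 (3,2) H  (was 2)
#5 (2,4) E
#6 (3,2) H  (was 2)
#7 (3,1) C  (was 2)
#8 (2,4) H  (was 4)
#9 (3,0) C  (was 1)
#10 (3,2) C  (was 0)
#11 (3,2) H  (was 2)
#12 (1,4) H  (was 4)
#13 (1,2) C  (was 4)
#14 (1,3) C  (was 2)
#15 (3,0) C  (was 2)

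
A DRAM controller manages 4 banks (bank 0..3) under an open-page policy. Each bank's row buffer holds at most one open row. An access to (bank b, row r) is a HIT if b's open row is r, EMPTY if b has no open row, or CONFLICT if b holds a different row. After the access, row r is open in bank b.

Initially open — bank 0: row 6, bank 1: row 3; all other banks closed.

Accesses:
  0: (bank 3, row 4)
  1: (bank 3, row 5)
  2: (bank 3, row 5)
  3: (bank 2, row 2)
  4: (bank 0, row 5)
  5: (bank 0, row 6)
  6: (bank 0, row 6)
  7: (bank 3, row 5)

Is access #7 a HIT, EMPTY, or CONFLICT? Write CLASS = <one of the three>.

CLASS = HIT

  [0] b3 r4: no row ⇒ E
  [1] b3 r5: had r4 ⇒ C
  [2] b3 r5: had r5 ⇒ H
  [3] b2 r2: no row ⇒ E
  [4] b0 r5: had r6 ⇒ C
  [5] b0 r6: had r5 ⇒ C
  [6] b0 r6: had r6 ⇒ H
  [7] b3 r5: had r5 ⇒ H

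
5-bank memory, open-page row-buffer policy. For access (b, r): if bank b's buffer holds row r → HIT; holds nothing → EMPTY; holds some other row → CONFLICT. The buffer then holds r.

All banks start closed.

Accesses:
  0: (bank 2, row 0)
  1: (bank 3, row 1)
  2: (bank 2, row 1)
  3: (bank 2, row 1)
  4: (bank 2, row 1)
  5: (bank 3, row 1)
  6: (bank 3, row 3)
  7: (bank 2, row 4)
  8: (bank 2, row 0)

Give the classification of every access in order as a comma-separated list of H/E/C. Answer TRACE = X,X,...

TRACE = E,E,C,H,H,H,C,C,C

#0 (2,0) E
#1 (3,1) E
#2 (2,1) C  (was 0)
#3 (2,1) H  (was 1)
#4 (2,1) H  (was 1)
#5 (3,1) H  (was 1)
#6 (3,3) C  (was 1)
#7 (2,4) C  (was 1)
#8 (2,0) C  (was 4)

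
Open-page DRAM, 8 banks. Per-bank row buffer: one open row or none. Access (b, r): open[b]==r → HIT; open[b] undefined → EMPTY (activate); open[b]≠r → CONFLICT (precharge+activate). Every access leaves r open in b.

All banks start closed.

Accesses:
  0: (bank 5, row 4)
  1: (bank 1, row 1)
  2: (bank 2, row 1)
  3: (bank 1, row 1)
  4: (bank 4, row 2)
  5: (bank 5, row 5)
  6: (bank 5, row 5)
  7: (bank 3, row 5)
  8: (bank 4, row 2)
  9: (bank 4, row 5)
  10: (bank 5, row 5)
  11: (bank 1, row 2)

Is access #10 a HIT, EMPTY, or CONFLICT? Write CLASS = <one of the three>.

CLASS = HIT

0: bank 5 row 4 — prev None → EMPTY
1: bank 1 row 1 — prev None → EMPTY
2: bank 2 row 1 — prev None → EMPTY
3: bank 1 row 1 — prev 1 → HIT
4: bank 4 row 2 — prev None → EMPTY
5: bank 5 row 5 — prev 4 → CONFLICT
6: bank 5 row 5 — prev 5 → HIT
7: bank 3 row 5 — prev None → EMPTY
8: bank 4 row 2 — prev 2 → HIT
9: bank 4 row 5 — prev 2 → CONFLICT
10: bank 5 row 5 — prev 5 → HIT
11: bank 1 row 2 — prev 1 → CONFLICT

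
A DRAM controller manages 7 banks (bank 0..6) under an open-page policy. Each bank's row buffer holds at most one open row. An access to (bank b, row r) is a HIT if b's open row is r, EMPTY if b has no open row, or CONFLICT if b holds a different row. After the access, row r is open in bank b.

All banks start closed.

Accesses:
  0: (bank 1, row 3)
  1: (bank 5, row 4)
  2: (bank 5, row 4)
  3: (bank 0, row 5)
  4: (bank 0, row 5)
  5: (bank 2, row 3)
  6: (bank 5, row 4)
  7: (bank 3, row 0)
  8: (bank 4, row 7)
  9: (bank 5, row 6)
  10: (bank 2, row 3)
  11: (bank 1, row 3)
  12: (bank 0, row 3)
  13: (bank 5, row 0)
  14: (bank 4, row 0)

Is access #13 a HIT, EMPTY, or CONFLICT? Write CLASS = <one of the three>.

step 0: bank1 None->3 [EMPTY]
step 1: bank5 None->4 [EMPTY]
step 2: bank5 4->4 [HIT]
step 3: bank0 None->5 [EMPTY]
step 4: bank0 5->5 [HIT]
step 5: bank2 None->3 [EMPTY]
step 6: bank5 4->4 [HIT]
step 7: bank3 None->0 [EMPTY]
step 8: bank4 None->7 [EMPTY]
step 9: bank5 4->6 [CONFLICT]
step 10: bank2 3->3 [HIT]
step 11: bank1 3->3 [HIT]
step 12: bank0 5->3 [CONFLICT]
step 13: bank5 6->0 [CONFLICT]
step 14: bank4 7->0 [CONFLICT]

CLASS = CONFLICT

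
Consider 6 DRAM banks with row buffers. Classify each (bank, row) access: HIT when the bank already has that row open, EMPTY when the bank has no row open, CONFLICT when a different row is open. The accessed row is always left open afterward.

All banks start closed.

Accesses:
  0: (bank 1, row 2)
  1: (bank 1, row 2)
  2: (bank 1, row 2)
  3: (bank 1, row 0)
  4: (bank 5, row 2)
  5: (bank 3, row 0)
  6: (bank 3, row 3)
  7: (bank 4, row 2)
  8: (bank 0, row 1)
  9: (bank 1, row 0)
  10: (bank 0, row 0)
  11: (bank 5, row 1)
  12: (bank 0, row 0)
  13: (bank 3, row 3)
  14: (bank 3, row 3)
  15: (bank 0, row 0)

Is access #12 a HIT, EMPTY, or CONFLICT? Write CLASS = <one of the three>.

#0 (1,2) E
#1 (1,2) H  (was 2)
#2 (1,2) H  (was 2)
#3 (1,0) C  (was 2)
#4 (5,2) E
#5 (3,0) E
#6 (3,3) C  (was 0)
#7 (4,2) E
#8 (0,1) E
#9 (1,0) H  (was 0)
#10 (0,0) C  (was 1)
#11 (5,1) C  (was 2)
#12 (0,0) H  (was 0)
#13 (3,3) H  (was 3)
#14 (3,3) H  (was 3)
#15 (0,0) H  (was 0)

CLASS = HIT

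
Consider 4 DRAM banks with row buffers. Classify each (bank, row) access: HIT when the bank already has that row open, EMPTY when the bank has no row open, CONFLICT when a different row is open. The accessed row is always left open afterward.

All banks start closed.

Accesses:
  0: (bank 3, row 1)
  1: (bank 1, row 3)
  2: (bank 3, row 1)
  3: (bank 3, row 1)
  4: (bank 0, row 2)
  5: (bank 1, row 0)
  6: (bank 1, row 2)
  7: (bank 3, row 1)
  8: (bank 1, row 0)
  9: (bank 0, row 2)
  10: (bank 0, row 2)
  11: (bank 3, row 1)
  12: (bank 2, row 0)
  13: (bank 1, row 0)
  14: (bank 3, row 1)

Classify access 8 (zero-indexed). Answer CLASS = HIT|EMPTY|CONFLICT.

CLASS = CONFLICT

#0 (3,1) E
#1 (1,3) E
#2 (3,1) H  (was 1)
#3 (3,1) H  (was 1)
#4 (0,2) E
#5 (1,0) C  (was 3)
#6 (1,2) C  (was 0)
#7 (3,1) H  (was 1)
#8 (1,0) C  (was 2)
#9 (0,2) H  (was 2)
#10 (0,2) H  (was 2)
#11 (3,1) H  (was 1)
#12 (2,0) E
#13 (1,0) H  (was 0)
#14 (3,1) H  (was 1)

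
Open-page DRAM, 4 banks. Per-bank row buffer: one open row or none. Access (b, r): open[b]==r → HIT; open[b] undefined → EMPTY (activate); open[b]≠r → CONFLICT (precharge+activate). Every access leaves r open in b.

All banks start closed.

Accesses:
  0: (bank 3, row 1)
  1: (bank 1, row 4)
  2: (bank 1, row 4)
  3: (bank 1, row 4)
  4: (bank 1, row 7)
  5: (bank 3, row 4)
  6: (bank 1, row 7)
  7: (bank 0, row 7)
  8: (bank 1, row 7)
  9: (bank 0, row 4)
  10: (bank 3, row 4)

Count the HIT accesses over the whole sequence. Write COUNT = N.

0: bank 3 row 1 — prev None → EMPTY
1: bank 1 row 4 — prev None → EMPTY
2: bank 1 row 4 — prev 4 → HIT
3: bank 1 row 4 — prev 4 → HIT
4: bank 1 row 7 — prev 4 → CONFLICT
5: bank 3 row 4 — prev 1 → CONFLICT
6: bank 1 row 7 — prev 7 → HIT
7: bank 0 row 7 — prev None → EMPTY
8: bank 1 row 7 — prev 7 → HIT
9: bank 0 row 4 — prev 7 → CONFLICT
10: bank 3 row 4 — prev 4 → HIT

COUNT = 5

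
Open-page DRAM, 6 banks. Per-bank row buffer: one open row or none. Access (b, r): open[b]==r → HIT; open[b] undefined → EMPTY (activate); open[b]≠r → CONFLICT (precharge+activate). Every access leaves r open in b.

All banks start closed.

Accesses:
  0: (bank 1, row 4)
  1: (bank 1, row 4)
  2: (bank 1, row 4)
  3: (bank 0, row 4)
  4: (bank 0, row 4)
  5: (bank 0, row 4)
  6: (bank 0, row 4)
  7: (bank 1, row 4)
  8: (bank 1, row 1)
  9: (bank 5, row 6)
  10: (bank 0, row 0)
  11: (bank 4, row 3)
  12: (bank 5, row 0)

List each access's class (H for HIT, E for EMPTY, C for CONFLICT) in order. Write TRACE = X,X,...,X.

TRACE = E,H,H,E,H,H,H,H,C,E,C,E,C

#0 (1,4) E
#1 (1,4) H  (was 4)
#2 (1,4) H  (was 4)
#3 (0,4) E
#4 (0,4) H  (was 4)
#5 (0,4) H  (was 4)
#6 (0,4) H  (was 4)
#7 (1,4) H  (was 4)
#8 (1,1) C  (was 4)
#9 (5,6) E
#10 (0,0) C  (was 4)
#11 (4,3) E
#12 (5,0) C  (was 6)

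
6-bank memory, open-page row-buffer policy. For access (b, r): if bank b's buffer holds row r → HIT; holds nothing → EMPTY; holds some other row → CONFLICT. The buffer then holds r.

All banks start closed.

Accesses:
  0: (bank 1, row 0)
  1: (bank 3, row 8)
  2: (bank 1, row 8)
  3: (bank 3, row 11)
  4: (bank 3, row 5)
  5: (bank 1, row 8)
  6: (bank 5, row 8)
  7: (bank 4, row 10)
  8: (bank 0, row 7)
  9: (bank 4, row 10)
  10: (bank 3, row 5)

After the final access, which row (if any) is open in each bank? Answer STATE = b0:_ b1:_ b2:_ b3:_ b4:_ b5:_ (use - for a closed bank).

STATE = b0:7 b1:8 b2:- b3:5 b4:10 b5:8

  [0] b1 r0: no row ⇒ E
  [1] b3 r8: no row ⇒ E
  [2] b1 r8: had r0 ⇒ C
  [3] b3 r11: had r8 ⇒ C
  [4] b3 r5: had r11 ⇒ C
  [5] b1 r8: had r8 ⇒ H
  [6] b5 r8: no row ⇒ E
  [7] b4 r10: no row ⇒ E
  [8] b0 r7: no row ⇒ E
  [9] b4 r10: had r10 ⇒ H
  [10] b3 r5: had r5 ⇒ H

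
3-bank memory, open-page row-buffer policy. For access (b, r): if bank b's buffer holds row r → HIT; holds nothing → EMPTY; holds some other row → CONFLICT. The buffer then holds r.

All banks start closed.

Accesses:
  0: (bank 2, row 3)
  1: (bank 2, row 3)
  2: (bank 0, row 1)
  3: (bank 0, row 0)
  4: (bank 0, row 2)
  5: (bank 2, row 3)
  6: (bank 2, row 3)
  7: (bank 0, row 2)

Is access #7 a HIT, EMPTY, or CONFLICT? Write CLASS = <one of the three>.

CLASS = HIT

step 0: bank2 None->3 [EMPTY]
step 1: bank2 3->3 [HIT]
step 2: bank0 None->1 [EMPTY]
step 3: bank0 1->0 [CONFLICT]
step 4: bank0 0->2 [CONFLICT]
step 5: bank2 3->3 [HIT]
step 6: bank2 3->3 [HIT]
step 7: bank0 2->2 [HIT]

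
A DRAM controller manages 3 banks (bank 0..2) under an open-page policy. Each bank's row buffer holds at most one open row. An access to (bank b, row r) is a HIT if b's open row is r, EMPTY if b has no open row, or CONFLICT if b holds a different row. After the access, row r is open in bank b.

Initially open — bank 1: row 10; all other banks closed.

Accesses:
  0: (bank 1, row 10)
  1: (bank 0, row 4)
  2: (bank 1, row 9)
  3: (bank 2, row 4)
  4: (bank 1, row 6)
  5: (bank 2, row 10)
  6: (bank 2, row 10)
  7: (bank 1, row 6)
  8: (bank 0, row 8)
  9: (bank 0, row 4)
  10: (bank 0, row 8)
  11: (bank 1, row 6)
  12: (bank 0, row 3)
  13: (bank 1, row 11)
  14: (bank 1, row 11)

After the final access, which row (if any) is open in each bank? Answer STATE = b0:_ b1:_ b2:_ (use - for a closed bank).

step 0: bank1 10->10 [HIT]
step 1: bank0 None->4 [EMPTY]
step 2: bank1 10->9 [CONFLICT]
step 3: bank2 None->4 [EMPTY]
step 4: bank1 9->6 [CONFLICT]
step 5: bank2 4->10 [CONFLICT]
step 6: bank2 10->10 [HIT]
step 7: bank1 6->6 [HIT]
step 8: bank0 4->8 [CONFLICT]
step 9: bank0 8->4 [CONFLICT]
step 10: bank0 4->8 [CONFLICT]
step 11: bank1 6->6 [HIT]
step 12: bank0 8->3 [CONFLICT]
step 13: bank1 6->11 [CONFLICT]
step 14: bank1 11->11 [HIT]

STATE = b0:3 b1:11 b2:10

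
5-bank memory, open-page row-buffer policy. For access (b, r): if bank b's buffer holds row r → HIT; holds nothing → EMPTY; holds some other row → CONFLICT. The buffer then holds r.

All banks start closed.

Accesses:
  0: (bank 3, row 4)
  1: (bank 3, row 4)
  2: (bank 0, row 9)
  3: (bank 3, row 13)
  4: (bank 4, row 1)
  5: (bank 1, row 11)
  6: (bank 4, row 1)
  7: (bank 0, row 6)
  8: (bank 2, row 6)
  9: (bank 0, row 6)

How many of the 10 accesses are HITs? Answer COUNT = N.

step 0: bank3 None->4 [EMPTY]
step 1: bank3 4->4 [HIT]
step 2: bank0 None->9 [EMPTY]
step 3: bank3 4->13 [CONFLICT]
step 4: bank4 None->1 [EMPTY]
step 5: bank1 None->11 [EMPTY]
step 6: bank4 1->1 [HIT]
step 7: bank0 9->6 [CONFLICT]
step 8: bank2 None->6 [EMPTY]
step 9: bank0 6->6 [HIT]

COUNT = 3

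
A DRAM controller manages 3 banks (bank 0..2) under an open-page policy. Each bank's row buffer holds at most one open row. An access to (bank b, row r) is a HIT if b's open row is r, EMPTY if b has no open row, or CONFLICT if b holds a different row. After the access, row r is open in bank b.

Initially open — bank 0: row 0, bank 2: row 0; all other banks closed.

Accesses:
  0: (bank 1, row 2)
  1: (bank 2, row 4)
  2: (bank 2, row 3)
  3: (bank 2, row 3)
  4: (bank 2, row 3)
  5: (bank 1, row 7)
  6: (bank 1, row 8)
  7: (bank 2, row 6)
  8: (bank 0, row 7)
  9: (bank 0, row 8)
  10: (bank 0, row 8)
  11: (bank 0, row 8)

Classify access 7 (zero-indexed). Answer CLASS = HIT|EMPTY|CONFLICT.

#0 (1,2) E
#1 (2,4) C  (was 0)
#2 (2,3) C  (was 4)
#3 (2,3) H  (was 3)
#4 (2,3) H  (was 3)
#5 (1,7) C  (was 2)
#6 (1,8) C  (was 7)
#7 (2,6) C  (was 3)
#8 (0,7) C  (was 0)
#9 (0,8) C  (was 7)
#10 (0,8) H  (was 8)
#11 (0,8) H  (was 8)

CLASS = CONFLICT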